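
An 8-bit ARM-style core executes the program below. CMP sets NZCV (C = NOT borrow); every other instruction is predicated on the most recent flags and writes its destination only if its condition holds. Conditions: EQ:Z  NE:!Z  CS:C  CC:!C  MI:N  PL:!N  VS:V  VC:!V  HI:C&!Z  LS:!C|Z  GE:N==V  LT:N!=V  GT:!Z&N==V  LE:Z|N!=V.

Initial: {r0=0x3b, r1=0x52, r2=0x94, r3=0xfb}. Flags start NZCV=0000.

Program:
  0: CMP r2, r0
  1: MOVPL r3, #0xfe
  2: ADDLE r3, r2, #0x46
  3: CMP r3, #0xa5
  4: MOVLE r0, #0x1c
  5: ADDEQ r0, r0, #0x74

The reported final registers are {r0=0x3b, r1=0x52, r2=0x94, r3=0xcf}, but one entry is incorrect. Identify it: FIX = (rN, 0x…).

FIX = (r3, 0xda)

[0] flags=0011 → (cmp)
[1] flags=0011 PL?T → r3=0xfe
[2] flags=0011 LE?T → r3=0xda
[3] flags=0010 → (cmp)
[4] flags=0010 LE?F → skip
[5] flags=0010 EQ?F → skip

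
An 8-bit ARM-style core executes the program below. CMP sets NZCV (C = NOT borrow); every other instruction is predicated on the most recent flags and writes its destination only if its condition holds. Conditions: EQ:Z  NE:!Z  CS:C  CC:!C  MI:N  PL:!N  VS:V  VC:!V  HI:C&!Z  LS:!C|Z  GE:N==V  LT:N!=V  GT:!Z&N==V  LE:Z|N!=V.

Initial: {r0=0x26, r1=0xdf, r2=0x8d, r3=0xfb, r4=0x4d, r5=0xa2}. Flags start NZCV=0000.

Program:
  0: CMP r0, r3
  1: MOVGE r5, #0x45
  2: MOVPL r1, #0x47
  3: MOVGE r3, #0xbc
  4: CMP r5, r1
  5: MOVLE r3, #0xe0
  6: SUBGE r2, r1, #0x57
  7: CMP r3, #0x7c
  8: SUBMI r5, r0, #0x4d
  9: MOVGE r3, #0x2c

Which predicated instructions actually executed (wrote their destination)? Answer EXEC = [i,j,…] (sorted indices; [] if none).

EXEC = [1,2,3,5]

0: ✓ CMP  NZCV=0000
1: ✓ MOVGE  r5←0x45
2: ✓ MOVPL  r1←0x47
3: ✓ MOVGE  r3←0xbc
4: ✓ CMP  NZCV=1000
5: ✓ MOVLE  r3←0xe0
6: · SUBGE
7: ✓ CMP  NZCV=0011
8: · SUBMI
9: · MOVGE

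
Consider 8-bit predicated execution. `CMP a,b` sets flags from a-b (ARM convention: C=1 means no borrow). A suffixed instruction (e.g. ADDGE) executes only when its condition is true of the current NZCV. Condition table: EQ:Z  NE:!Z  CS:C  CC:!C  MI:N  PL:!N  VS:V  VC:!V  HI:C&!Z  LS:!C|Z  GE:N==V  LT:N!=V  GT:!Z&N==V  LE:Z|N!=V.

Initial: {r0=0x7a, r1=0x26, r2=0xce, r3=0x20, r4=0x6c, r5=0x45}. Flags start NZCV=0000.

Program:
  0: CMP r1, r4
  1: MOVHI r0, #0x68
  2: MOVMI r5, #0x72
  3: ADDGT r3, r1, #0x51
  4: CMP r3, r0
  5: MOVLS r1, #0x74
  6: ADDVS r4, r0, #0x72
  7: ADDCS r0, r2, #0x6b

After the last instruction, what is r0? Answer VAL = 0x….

[0] flags=1000 → (cmp)
[1] flags=1000 HI?F → skip
[2] flags=1000 MI?T → r5=0x72
[3] flags=1000 GT?F → skip
[4] flags=1000 → (cmp)
[5] flags=1000 LS?T → r1=0x74
[6] flags=1000 VS?F → skip
[7] flags=1000 CS?F → skip

VAL = 0x7a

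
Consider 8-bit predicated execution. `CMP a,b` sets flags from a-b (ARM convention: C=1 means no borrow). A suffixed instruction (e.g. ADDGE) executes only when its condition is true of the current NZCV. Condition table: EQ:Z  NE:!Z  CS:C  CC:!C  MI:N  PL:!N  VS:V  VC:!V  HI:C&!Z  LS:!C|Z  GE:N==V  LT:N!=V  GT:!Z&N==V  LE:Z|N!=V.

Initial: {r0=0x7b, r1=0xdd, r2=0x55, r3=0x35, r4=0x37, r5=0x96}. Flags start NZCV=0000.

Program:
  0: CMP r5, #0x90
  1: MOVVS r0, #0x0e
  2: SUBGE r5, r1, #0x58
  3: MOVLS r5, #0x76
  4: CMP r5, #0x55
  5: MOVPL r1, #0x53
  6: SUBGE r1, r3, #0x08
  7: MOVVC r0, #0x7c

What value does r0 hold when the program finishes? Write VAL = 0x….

VAL = 0x7b

[0] flags=0010 → (cmp)
[1] flags=0010 VS?F → skip
[2] flags=0010 GE?T → r5=0x85
[3] flags=0010 LS?F → skip
[4] flags=0011 → (cmp)
[5] flags=0011 PL?T → r1=0x53
[6] flags=0011 GE?F → skip
[7] flags=0011 VC?F → skip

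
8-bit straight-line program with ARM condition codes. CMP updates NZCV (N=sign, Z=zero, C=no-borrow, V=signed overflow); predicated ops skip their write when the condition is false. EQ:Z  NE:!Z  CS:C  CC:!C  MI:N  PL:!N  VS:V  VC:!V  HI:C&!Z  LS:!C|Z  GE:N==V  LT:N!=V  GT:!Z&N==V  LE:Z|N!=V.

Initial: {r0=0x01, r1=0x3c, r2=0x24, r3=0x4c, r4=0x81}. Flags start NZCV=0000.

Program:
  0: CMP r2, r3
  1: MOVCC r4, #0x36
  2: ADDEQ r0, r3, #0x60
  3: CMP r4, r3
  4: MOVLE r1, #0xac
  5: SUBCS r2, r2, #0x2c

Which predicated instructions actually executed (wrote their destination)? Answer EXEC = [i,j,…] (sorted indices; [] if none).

[0] flags=1000 → (cmp)
[1] flags=1000 CC?T → r4=0x36
[2] flags=1000 EQ?F → skip
[3] flags=1000 → (cmp)
[4] flags=1000 LE?T → r1=0xac
[5] flags=1000 CS?F → skip

EXEC = [1,4]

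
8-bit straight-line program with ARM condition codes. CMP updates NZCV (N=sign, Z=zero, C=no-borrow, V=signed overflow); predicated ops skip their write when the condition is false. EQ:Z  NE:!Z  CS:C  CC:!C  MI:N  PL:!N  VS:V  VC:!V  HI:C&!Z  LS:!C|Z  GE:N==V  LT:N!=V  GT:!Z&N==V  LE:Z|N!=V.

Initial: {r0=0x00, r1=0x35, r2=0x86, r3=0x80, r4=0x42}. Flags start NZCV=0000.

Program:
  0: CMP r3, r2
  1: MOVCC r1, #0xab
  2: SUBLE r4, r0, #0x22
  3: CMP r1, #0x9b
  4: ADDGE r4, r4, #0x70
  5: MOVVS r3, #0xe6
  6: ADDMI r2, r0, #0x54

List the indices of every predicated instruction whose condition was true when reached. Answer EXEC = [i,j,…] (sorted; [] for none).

[0] flags=1000 → (cmp)
[1] flags=1000 CC?T → r1=0xab
[2] flags=1000 LE?T → r4=0xde
[3] flags=0010 → (cmp)
[4] flags=0010 GE?T → r4=0x4e
[5] flags=0010 VS?F → skip
[6] flags=0010 MI?F → skip

EXEC = [1,2,4]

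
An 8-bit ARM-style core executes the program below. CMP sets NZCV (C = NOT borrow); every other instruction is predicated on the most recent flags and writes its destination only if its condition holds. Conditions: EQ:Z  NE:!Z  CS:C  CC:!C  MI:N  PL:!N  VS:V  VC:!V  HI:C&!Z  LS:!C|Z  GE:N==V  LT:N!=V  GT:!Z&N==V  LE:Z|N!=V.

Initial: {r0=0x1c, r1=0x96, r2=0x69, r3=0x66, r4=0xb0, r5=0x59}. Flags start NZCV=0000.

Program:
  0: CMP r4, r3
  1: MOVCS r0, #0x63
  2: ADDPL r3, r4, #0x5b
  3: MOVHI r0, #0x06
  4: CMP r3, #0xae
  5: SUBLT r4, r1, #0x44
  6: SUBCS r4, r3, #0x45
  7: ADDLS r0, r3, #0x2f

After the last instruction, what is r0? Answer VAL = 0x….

VAL = 0x3a

[0] flags=0011 → (cmp)
[1] flags=0011 CS?T → r0=0x63
[2] flags=0011 PL?T → r3=0x0b
[3] flags=0011 HI?T → r0=0x06
[4] flags=0000 → (cmp)
[5] flags=0000 LT?F → skip
[6] flags=0000 CS?F → skip
[7] flags=0000 LS?T → r0=0x3a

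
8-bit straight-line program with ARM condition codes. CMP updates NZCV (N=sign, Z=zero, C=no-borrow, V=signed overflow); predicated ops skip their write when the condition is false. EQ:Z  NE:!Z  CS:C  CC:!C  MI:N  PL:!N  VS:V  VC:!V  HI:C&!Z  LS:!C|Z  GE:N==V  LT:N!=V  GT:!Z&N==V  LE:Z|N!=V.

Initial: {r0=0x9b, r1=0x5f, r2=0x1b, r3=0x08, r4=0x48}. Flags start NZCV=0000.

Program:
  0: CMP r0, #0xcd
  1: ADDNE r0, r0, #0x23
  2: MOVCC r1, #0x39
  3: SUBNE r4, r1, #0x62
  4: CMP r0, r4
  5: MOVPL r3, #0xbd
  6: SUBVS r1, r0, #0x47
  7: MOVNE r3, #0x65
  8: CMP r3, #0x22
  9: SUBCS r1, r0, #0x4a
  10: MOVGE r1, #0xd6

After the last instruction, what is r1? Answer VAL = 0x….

VAL = 0xd6

0: ✓ CMP  NZCV=1000
1: ✓ ADDNE  r0←0xbe
2: ✓ MOVCC  r1←0x39
3: ✓ SUBNE  r4←0xd7
4: ✓ CMP  NZCV=1000
5: · MOVPL
6: · SUBVS
7: ✓ MOVNE  r3←0x65
8: ✓ CMP  NZCV=0010
9: ✓ SUBCS  r1←0x74
10: ✓ MOVGE  r1←0xd6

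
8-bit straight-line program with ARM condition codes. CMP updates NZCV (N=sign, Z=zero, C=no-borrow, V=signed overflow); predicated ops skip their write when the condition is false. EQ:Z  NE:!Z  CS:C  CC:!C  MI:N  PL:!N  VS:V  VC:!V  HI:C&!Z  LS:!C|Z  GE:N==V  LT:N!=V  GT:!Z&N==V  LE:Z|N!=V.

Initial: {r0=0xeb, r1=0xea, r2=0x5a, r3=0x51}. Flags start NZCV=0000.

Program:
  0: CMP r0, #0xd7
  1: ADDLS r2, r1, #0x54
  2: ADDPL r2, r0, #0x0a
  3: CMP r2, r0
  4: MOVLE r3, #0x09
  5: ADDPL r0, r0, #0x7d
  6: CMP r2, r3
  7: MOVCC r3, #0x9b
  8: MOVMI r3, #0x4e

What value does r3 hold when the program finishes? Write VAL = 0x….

VAL = 0x4e

[0] flags=0010 → (cmp)
[1] flags=0010 LS?F → skip
[2] flags=0010 PL?T → r2=0xf5
[3] flags=0010 → (cmp)
[4] flags=0010 LE?F → skip
[5] flags=0010 PL?T → r0=0x68
[6] flags=1010 → (cmp)
[7] flags=1010 CC?F → skip
[8] flags=1010 MI?T → r3=0x4e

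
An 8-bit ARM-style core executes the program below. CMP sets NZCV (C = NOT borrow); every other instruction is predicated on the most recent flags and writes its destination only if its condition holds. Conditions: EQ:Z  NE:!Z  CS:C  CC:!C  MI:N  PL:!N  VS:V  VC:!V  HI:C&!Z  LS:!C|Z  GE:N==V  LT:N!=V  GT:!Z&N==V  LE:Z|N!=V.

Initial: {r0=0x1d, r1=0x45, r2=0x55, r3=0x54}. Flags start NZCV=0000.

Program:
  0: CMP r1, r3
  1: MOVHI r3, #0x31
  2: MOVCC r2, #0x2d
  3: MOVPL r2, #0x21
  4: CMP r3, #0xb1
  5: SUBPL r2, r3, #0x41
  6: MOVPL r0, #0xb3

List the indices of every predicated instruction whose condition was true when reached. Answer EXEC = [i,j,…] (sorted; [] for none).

[0] flags=1000 → (cmp)
[1] flags=1000 HI?F → skip
[2] flags=1000 CC?T → r2=0x2d
[3] flags=1000 PL?F → skip
[4] flags=1001 → (cmp)
[5] flags=1001 PL?F → skip
[6] flags=1001 PL?F → skip

EXEC = [2]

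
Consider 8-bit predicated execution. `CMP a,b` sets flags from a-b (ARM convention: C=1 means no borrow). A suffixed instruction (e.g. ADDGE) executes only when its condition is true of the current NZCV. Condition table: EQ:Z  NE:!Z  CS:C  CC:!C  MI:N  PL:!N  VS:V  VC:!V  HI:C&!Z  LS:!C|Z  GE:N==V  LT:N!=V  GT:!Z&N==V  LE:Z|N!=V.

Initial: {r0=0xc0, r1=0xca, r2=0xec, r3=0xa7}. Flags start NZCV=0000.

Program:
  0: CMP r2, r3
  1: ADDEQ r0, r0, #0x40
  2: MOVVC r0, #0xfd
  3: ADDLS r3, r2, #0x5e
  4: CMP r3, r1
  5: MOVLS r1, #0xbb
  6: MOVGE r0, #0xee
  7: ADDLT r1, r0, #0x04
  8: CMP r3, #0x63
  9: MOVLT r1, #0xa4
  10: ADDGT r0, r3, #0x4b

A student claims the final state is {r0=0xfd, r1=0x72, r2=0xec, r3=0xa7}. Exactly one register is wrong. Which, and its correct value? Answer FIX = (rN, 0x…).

FIX = (r1, 0xa4)

[0] flags=0010 → (cmp)
[1] flags=0010 EQ?F → skip
[2] flags=0010 VC?T → r0=0xfd
[3] flags=0010 LS?F → skip
[4] flags=1000 → (cmp)
[5] flags=1000 LS?T → r1=0xbb
[6] flags=1000 GE?F → skip
[7] flags=1000 LT?T → r1=0x01
[8] flags=0011 → (cmp)
[9] flags=0011 LT?T → r1=0xa4
[10] flags=0011 GT?F → skip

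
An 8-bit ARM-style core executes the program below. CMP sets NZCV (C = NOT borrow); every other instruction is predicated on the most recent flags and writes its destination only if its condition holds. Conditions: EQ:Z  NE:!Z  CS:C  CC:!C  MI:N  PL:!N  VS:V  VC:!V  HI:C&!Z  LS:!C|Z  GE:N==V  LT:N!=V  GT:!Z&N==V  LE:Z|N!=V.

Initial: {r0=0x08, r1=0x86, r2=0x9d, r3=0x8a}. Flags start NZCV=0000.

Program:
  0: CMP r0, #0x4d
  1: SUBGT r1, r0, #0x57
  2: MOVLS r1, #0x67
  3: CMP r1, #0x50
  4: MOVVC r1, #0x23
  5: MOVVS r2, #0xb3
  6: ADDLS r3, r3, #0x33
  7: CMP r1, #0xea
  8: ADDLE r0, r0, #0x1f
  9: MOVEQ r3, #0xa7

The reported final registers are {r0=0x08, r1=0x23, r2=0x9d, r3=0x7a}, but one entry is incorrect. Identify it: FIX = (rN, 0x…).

FIX = (r3, 0x8a)

[0] flags=1000 → (cmp)
[1] flags=1000 GT?F → skip
[2] flags=1000 LS?T → r1=0x67
[3] flags=0010 → (cmp)
[4] flags=0010 VC?T → r1=0x23
[5] flags=0010 VS?F → skip
[6] flags=0010 LS?F → skip
[7] flags=0000 → (cmp)
[8] flags=0000 LE?F → skip
[9] flags=0000 EQ?F → skip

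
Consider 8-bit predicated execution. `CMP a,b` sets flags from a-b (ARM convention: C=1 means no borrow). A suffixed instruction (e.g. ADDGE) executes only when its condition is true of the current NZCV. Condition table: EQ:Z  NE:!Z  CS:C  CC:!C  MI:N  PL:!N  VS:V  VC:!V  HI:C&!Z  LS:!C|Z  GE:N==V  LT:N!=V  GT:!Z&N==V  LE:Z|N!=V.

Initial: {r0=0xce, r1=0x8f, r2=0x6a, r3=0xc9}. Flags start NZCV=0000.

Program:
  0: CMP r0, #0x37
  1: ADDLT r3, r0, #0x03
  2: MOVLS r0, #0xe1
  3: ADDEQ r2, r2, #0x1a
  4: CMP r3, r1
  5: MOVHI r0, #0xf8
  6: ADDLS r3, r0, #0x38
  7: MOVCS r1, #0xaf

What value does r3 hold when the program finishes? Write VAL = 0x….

VAL = 0xd1

[0] flags=1010 → (cmp)
[1] flags=1010 LT?T → r3=0xd1
[2] flags=1010 LS?F → skip
[3] flags=1010 EQ?F → skip
[4] flags=0010 → (cmp)
[5] flags=0010 HI?T → r0=0xf8
[6] flags=0010 LS?F → skip
[7] flags=0010 CS?T → r1=0xaf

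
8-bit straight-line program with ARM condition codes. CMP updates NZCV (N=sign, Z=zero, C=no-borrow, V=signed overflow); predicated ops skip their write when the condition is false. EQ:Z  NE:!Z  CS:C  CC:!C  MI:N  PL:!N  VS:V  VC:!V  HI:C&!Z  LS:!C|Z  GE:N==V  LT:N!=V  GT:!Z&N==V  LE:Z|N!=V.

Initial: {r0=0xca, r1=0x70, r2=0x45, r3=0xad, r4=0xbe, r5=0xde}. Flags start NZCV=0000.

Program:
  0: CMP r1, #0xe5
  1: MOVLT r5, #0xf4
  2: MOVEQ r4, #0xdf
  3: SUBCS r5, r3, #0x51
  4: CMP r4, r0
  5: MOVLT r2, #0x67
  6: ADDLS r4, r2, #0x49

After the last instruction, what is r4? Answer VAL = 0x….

0: ✓ CMP  NZCV=1001
1: · MOVLT
2: · MOVEQ
3: · SUBCS
4: ✓ CMP  NZCV=1000
5: ✓ MOVLT  r2←0x67
6: ✓ ADDLS  r4←0xb0

VAL = 0xb0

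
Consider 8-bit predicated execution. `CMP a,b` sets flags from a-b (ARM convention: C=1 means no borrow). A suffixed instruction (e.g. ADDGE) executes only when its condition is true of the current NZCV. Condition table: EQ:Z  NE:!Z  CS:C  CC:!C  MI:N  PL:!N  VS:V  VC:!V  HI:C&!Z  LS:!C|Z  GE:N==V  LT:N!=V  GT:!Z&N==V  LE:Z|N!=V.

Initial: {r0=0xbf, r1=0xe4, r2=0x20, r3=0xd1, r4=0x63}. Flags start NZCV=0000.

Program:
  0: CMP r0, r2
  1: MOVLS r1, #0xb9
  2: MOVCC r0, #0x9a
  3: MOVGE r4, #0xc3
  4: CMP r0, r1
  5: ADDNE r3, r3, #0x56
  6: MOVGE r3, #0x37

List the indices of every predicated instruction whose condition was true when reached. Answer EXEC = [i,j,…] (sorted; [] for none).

EXEC = [5]

[0] flags=1010 → (cmp)
[1] flags=1010 LS?F → skip
[2] flags=1010 CC?F → skip
[3] flags=1010 GE?F → skip
[4] flags=1000 → (cmp)
[5] flags=1000 NE?T → r3=0x27
[6] flags=1000 GE?F → skip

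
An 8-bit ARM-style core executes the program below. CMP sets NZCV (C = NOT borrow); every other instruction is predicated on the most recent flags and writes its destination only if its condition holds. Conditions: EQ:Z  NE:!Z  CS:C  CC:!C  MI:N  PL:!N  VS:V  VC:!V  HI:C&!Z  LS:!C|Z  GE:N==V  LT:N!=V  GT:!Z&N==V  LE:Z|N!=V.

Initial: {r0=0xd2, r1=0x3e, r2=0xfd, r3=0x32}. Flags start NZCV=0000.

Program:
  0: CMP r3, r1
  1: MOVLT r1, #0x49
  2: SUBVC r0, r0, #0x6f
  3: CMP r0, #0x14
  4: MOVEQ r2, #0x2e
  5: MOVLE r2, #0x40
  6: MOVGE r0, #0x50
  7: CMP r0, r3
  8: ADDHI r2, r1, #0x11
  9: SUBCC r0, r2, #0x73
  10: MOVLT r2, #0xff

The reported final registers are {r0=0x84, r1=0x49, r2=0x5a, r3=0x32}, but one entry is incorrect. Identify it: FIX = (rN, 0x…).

[0] flags=1000 → (cmp)
[1] flags=1000 LT?T → r1=0x49
[2] flags=1000 VC?T → r0=0x63
[3] flags=0010 → (cmp)
[4] flags=0010 EQ?F → skip
[5] flags=0010 LE?F → skip
[6] flags=0010 GE?T → r0=0x50
[7] flags=0010 → (cmp)
[8] flags=0010 HI?T → r2=0x5a
[9] flags=0010 CC?F → skip
[10] flags=0010 LT?F → skip

FIX = (r0, 0x50)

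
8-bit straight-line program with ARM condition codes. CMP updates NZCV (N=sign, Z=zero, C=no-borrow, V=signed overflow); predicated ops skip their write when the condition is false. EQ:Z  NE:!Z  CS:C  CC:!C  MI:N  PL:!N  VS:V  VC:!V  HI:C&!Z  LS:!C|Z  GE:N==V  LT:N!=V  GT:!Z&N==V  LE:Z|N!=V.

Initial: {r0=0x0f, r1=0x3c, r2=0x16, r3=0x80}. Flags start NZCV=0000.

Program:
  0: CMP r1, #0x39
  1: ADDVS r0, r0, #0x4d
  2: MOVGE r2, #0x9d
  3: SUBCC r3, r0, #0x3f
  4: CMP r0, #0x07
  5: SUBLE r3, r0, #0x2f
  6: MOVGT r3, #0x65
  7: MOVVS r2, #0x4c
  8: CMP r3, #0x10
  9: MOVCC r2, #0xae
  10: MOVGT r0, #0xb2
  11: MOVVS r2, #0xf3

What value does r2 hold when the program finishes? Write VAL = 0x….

0: ✓ CMP  NZCV=0010
1: · ADDVS
2: ✓ MOVGE  r2←0x9d
3: · SUBCC
4: ✓ CMP  NZCV=0010
5: · SUBLE
6: ✓ MOVGT  r3←0x65
7: · MOVVS
8: ✓ CMP  NZCV=0010
9: · MOVCC
10: ✓ MOVGT  r0←0xb2
11: · MOVVS

VAL = 0x9d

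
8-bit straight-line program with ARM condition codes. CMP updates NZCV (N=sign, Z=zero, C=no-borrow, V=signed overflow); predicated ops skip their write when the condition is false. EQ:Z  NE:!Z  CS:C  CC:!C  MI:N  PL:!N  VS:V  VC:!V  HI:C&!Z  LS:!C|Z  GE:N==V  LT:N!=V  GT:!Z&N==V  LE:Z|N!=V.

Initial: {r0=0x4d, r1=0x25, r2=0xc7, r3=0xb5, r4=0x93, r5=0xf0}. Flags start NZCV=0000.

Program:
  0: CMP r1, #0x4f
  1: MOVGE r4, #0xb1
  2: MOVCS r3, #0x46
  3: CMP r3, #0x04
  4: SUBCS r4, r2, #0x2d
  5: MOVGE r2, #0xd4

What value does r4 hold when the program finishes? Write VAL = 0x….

VAL = 0x9a

0: ✓ CMP  NZCV=1000
1: · MOVGE
2: · MOVCS
3: ✓ CMP  NZCV=1010
4: ✓ SUBCS  r4←0x9a
5: · MOVGE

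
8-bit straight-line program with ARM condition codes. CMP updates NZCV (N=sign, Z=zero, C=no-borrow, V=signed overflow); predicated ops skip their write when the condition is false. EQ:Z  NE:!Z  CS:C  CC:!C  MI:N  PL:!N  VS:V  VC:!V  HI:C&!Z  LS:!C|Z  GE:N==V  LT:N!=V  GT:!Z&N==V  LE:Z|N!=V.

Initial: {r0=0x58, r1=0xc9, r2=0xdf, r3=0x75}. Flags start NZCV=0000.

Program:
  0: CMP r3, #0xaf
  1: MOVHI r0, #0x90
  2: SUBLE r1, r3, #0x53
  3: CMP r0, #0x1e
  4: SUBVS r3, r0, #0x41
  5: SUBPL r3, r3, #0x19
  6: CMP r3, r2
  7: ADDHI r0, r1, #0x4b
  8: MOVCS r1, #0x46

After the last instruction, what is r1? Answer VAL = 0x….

0: ✓ CMP  NZCV=1001
1: · MOVHI
2: · SUBLE
3: ✓ CMP  NZCV=0010
4: · SUBVS
5: ✓ SUBPL  r3←0x5c
6: ✓ CMP  NZCV=0000
7: · ADDHI
8: · MOVCS

VAL = 0xc9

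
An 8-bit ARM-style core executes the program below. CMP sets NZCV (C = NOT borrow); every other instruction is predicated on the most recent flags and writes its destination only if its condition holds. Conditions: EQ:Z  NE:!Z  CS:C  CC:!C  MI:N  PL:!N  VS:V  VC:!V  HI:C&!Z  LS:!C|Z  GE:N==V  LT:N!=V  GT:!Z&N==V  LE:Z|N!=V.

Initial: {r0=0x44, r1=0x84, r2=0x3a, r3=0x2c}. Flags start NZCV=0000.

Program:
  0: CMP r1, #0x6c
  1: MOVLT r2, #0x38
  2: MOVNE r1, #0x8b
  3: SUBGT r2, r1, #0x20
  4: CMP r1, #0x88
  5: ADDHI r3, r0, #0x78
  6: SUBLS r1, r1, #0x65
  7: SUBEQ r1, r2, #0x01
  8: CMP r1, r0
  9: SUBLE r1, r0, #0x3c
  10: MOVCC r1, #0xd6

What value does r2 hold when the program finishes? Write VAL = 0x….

[0] flags=0011 → (cmp)
[1] flags=0011 LT?T → r2=0x38
[2] flags=0011 NE?T → r1=0x8b
[3] flags=0011 GT?F → skip
[4] flags=0010 → (cmp)
[5] flags=0010 HI?T → r3=0xbc
[6] flags=0010 LS?F → skip
[7] flags=0010 EQ?F → skip
[8] flags=0011 → (cmp)
[9] flags=0011 LE?T → r1=0x08
[10] flags=0011 CC?F → skip

VAL = 0x38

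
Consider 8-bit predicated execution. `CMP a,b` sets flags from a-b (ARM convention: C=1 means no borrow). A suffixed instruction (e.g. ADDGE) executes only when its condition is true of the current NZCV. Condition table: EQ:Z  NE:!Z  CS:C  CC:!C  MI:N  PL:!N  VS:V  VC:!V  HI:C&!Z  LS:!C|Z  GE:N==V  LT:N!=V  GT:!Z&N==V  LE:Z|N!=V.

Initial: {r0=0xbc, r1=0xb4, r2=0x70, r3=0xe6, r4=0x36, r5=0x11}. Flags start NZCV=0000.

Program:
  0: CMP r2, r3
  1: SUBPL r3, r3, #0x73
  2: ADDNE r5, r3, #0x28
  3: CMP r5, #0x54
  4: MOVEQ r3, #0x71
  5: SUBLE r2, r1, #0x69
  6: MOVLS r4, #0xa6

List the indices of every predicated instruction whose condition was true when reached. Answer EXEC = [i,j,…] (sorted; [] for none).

0: ✓ CMP  NZCV=1001
1: · SUBPL
2: ✓ ADDNE  r5←0x0e
3: ✓ CMP  NZCV=1000
4: · MOVEQ
5: ✓ SUBLE  r2←0x4b
6: ✓ MOVLS  r4←0xa6

EXEC = [2,5,6]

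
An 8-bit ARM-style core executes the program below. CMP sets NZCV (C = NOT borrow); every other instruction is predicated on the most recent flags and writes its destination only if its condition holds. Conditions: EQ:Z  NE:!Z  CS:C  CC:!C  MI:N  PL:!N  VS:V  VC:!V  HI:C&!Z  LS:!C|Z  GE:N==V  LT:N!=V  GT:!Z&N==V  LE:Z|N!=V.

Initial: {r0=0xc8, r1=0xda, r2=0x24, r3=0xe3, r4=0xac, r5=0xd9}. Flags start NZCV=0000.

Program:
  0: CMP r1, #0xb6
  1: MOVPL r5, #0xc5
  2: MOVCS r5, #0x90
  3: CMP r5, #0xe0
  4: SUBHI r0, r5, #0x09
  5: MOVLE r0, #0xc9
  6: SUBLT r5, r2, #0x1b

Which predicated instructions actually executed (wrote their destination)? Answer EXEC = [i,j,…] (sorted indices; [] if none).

[0] flags=0010 → (cmp)
[1] flags=0010 PL?T → r5=0xc5
[2] flags=0010 CS?T → r5=0x90
[3] flags=1000 → (cmp)
[4] flags=1000 HI?F → skip
[5] flags=1000 LE?T → r0=0xc9
[6] flags=1000 LT?T → r5=0x09

EXEC = [1,2,5,6]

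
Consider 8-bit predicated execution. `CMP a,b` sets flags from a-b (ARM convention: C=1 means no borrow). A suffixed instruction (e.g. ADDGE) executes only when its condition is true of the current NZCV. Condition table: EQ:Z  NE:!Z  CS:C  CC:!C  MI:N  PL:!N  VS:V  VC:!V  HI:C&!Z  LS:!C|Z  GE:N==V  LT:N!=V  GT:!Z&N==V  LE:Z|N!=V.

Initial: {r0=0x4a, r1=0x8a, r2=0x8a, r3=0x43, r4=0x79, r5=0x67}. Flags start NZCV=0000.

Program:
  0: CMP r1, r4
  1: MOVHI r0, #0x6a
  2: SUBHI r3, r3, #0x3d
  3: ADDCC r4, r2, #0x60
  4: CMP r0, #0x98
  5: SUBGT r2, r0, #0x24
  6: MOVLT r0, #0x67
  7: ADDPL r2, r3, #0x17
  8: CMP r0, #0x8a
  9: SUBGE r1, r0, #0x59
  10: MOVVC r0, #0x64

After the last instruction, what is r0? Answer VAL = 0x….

[0] flags=0011 → (cmp)
[1] flags=0011 HI?T → r0=0x6a
[2] flags=0011 HI?T → r3=0x06
[3] flags=0011 CC?F → skip
[4] flags=1001 → (cmp)
[5] flags=1001 GT?T → r2=0x46
[6] flags=1001 LT?F → skip
[7] flags=1001 PL?F → skip
[8] flags=1001 → (cmp)
[9] flags=1001 GE?T → r1=0x11
[10] flags=1001 VC?F → skip

VAL = 0x6a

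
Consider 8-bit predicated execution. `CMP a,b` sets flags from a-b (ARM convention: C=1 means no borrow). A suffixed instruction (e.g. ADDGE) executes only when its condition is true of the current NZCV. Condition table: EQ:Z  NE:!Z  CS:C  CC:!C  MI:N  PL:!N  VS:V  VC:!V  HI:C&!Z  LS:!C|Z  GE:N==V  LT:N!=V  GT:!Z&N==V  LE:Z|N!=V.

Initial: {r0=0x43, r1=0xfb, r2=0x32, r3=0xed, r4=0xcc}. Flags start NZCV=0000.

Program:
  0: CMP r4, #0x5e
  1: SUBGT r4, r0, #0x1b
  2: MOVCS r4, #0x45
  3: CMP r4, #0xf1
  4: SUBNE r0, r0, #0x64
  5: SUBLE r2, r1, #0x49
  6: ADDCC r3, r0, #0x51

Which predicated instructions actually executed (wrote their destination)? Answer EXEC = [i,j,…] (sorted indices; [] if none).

[0] flags=0011 → (cmp)
[1] flags=0011 GT?F → skip
[2] flags=0011 CS?T → r4=0x45
[3] flags=0000 → (cmp)
[4] flags=0000 NE?T → r0=0xdf
[5] flags=0000 LE?F → skip
[6] flags=0000 CC?T → r3=0x30

EXEC = [2,4,6]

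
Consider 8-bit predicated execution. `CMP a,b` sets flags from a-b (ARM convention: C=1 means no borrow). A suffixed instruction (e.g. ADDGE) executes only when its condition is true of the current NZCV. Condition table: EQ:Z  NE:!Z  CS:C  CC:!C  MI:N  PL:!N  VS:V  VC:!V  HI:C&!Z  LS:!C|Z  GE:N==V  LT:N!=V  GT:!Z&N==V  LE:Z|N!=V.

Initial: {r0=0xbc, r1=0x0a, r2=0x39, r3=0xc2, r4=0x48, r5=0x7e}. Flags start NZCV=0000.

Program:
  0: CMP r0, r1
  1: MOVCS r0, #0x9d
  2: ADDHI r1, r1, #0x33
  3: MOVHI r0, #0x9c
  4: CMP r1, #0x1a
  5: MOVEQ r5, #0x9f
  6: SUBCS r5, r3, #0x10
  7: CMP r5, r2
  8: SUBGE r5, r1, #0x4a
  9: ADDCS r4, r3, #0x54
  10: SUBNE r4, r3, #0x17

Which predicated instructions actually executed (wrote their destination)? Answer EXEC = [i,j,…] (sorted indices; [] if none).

EXEC = [1,2,3,6,9,10]

[0] flags=1010 → (cmp)
[1] flags=1010 CS?T → r0=0x9d
[2] flags=1010 HI?T → r1=0x3d
[3] flags=1010 HI?T → r0=0x9c
[4] flags=0010 → (cmp)
[5] flags=0010 EQ?F → skip
[6] flags=0010 CS?T → r5=0xb2
[7] flags=0011 → (cmp)
[8] flags=0011 GE?F → skip
[9] flags=0011 CS?T → r4=0x16
[10] flags=0011 NE?T → r4=0xab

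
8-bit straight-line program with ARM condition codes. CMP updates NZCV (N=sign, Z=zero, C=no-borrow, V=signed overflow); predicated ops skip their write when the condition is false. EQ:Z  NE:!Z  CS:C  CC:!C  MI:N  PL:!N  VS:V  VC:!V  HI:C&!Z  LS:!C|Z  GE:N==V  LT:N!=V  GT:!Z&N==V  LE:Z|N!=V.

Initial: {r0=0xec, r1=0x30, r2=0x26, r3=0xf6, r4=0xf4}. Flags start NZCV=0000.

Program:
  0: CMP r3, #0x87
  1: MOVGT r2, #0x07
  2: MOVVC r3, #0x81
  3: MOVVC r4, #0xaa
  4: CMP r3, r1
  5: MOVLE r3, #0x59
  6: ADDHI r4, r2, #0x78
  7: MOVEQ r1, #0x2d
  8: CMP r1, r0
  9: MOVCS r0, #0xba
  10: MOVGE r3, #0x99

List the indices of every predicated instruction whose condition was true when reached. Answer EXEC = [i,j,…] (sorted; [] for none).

EXEC = [1,2,3,5,6,10]

[0] flags=0010 → (cmp)
[1] flags=0010 GT?T → r2=0x07
[2] flags=0010 VC?T → r3=0x81
[3] flags=0010 VC?T → r4=0xaa
[4] flags=0011 → (cmp)
[5] flags=0011 LE?T → r3=0x59
[6] flags=0011 HI?T → r4=0x7f
[7] flags=0011 EQ?F → skip
[8] flags=0000 → (cmp)
[9] flags=0000 CS?F → skip
[10] flags=0000 GE?T → r3=0x99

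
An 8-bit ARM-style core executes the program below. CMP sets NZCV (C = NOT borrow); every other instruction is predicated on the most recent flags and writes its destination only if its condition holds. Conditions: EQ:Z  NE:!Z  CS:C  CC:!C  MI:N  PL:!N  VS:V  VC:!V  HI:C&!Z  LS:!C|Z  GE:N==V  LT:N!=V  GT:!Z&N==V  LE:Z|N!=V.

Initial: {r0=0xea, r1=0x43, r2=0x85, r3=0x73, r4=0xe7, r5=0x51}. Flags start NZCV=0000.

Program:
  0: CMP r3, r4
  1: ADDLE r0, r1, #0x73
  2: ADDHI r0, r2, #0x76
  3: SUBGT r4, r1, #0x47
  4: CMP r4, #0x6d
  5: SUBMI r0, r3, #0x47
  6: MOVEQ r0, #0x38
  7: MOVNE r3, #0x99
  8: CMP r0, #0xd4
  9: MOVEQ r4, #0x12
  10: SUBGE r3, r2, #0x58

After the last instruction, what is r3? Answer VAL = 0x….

VAL = 0x2d

0: ✓ CMP  NZCV=1001
1: · ADDLE
2: · ADDHI
3: ✓ SUBGT  r4←0xfc
4: ✓ CMP  NZCV=1010
5: ✓ SUBMI  r0←0x2c
6: · MOVEQ
7: ✓ MOVNE  r3←0x99
8: ✓ CMP  NZCV=0000
9: · MOVEQ
10: ✓ SUBGE  r3←0x2d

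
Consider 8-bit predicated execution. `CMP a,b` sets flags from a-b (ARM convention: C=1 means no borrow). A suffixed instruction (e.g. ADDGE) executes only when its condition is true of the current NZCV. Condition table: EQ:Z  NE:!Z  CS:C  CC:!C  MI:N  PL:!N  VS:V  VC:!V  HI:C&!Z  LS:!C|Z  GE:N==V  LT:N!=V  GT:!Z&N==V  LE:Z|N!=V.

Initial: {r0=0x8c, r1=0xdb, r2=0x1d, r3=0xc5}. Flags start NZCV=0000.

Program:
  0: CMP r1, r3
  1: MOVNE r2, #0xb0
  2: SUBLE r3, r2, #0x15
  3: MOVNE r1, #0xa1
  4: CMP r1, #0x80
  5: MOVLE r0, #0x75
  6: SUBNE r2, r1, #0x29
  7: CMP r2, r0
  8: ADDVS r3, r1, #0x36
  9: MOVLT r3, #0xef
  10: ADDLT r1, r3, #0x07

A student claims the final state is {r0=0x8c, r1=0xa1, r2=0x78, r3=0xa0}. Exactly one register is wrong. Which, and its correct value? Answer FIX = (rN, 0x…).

FIX = (r3, 0xd7)

0: ✓ CMP  NZCV=0010
1: ✓ MOVNE  r2←0xb0
2: · SUBLE
3: ✓ MOVNE  r1←0xa1
4: ✓ CMP  NZCV=0010
5: · MOVLE
6: ✓ SUBNE  r2←0x78
7: ✓ CMP  NZCV=1001
8: ✓ ADDVS  r3←0xd7
9: · MOVLT
10: · ADDLT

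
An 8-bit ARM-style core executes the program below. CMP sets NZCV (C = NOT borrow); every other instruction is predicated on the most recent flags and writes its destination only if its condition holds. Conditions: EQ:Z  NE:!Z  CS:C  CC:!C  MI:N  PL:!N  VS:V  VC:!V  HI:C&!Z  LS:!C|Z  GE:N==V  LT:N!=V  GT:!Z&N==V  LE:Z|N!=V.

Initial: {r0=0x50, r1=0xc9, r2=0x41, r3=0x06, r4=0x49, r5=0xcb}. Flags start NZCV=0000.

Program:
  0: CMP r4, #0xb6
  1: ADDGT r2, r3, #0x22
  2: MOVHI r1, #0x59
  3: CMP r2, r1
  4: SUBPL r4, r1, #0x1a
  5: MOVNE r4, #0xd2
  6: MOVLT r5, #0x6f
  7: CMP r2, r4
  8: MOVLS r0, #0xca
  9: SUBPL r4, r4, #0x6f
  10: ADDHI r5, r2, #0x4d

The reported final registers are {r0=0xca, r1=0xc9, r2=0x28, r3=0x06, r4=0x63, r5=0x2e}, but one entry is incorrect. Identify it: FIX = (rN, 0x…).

[0] flags=1001 → (cmp)
[1] flags=1001 GT?T → r2=0x28
[2] flags=1001 HI?F → skip
[3] flags=0000 → (cmp)
[4] flags=0000 PL?T → r4=0xaf
[5] flags=0000 NE?T → r4=0xd2
[6] flags=0000 LT?F → skip
[7] flags=0000 → (cmp)
[8] flags=0000 LS?T → r0=0xca
[9] flags=0000 PL?T → r4=0x63
[10] flags=0000 HI?F → skip

FIX = (r5, 0xcb)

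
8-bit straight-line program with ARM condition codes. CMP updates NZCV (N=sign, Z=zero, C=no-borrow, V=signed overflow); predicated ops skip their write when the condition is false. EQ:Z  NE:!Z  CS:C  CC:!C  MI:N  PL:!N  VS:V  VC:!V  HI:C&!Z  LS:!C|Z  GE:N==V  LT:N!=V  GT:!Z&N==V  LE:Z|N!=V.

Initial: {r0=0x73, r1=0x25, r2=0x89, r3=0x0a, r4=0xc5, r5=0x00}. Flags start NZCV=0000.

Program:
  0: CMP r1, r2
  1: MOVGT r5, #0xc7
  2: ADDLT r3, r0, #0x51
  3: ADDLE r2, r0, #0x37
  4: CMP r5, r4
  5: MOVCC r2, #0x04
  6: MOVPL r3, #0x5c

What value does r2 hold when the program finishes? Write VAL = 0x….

VAL = 0x89

[0] flags=1001 → (cmp)
[1] flags=1001 GT?T → r5=0xc7
[2] flags=1001 LT?F → skip
[3] flags=1001 LE?F → skip
[4] flags=0010 → (cmp)
[5] flags=0010 CC?F → skip
[6] flags=0010 PL?T → r3=0x5c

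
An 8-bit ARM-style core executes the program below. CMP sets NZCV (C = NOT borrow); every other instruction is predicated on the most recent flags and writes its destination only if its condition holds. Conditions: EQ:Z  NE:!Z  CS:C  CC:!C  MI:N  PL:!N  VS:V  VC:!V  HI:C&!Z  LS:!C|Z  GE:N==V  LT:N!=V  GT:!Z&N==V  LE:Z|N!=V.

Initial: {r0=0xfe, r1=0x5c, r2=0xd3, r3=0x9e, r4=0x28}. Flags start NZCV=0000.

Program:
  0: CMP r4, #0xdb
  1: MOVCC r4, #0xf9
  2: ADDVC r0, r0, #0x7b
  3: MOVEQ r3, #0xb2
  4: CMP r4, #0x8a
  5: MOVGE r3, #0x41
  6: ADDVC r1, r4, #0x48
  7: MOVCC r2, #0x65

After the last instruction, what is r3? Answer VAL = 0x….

[0] flags=0000 → (cmp)
[1] flags=0000 CC?T → r4=0xf9
[2] flags=0000 VC?T → r0=0x79
[3] flags=0000 EQ?F → skip
[4] flags=0010 → (cmp)
[5] flags=0010 GE?T → r3=0x41
[6] flags=0010 VC?T → r1=0x41
[7] flags=0010 CC?F → skip

VAL = 0x41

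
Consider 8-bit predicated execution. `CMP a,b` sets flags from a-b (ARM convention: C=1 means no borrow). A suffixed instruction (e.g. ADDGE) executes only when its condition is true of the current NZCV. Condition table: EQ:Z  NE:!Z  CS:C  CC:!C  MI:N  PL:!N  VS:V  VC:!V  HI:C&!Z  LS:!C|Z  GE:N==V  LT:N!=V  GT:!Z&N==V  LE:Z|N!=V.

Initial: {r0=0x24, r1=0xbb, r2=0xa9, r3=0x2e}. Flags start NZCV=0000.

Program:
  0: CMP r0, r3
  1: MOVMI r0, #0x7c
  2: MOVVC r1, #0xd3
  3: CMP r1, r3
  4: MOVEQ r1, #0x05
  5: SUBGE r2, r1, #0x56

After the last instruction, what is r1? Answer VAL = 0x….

VAL = 0xd3

[0] flags=1000 → (cmp)
[1] flags=1000 MI?T → r0=0x7c
[2] flags=1000 VC?T → r1=0xd3
[3] flags=1010 → (cmp)
[4] flags=1010 EQ?F → skip
[5] flags=1010 GE?F → skip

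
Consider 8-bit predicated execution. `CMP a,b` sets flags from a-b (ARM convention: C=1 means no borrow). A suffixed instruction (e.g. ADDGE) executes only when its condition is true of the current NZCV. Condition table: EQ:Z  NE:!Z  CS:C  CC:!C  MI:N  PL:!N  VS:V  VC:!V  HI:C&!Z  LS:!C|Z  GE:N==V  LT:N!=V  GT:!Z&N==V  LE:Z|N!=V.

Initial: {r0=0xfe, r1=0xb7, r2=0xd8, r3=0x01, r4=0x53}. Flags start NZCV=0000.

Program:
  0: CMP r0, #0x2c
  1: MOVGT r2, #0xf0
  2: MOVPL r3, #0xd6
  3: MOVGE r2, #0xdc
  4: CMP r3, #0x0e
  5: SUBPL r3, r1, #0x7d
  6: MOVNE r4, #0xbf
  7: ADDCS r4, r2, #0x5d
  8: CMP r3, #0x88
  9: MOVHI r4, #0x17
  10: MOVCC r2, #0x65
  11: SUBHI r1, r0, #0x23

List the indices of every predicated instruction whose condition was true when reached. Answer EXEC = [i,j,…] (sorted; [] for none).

EXEC = [6,10]

[0] flags=1010 → (cmp)
[1] flags=1010 GT?F → skip
[2] flags=1010 PL?F → skip
[3] flags=1010 GE?F → skip
[4] flags=1000 → (cmp)
[5] flags=1000 PL?F → skip
[6] flags=1000 NE?T → r4=0xbf
[7] flags=1000 CS?F → skip
[8] flags=0000 → (cmp)
[9] flags=0000 HI?F → skip
[10] flags=0000 CC?T → r2=0x65
[11] flags=0000 HI?F → skip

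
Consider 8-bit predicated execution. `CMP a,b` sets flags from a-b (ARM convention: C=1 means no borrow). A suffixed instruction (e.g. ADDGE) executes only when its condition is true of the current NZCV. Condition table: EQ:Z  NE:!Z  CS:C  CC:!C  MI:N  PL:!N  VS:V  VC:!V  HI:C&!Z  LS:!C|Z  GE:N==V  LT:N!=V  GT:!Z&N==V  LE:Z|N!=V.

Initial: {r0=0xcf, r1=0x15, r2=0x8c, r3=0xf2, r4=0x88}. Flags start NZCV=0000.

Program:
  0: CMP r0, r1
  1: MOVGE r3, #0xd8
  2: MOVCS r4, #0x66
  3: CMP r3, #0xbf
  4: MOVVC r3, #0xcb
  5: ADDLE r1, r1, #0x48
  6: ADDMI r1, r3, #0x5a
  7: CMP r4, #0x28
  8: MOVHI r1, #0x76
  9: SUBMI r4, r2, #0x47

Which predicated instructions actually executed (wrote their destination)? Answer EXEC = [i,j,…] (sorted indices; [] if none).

EXEC = [2,4,8]

0: ✓ CMP  NZCV=1010
1: · MOVGE
2: ✓ MOVCS  r4←0x66
3: ✓ CMP  NZCV=0010
4: ✓ MOVVC  r3←0xcb
5: · ADDLE
6: · ADDMI
7: ✓ CMP  NZCV=0010
8: ✓ MOVHI  r1←0x76
9: · SUBMI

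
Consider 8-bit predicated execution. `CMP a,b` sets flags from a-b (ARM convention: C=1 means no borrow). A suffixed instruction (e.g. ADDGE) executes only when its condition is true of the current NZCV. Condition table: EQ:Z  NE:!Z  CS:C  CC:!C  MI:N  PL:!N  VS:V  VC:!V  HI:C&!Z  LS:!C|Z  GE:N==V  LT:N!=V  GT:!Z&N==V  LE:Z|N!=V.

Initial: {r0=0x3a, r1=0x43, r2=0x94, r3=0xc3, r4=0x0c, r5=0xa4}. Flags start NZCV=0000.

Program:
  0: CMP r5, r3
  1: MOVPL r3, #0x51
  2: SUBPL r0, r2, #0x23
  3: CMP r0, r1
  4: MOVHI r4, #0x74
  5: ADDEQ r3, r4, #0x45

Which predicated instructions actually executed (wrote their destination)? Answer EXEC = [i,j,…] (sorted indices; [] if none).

[0] flags=1000 → (cmp)
[1] flags=1000 PL?F → skip
[2] flags=1000 PL?F → skip
[3] flags=1000 → (cmp)
[4] flags=1000 HI?F → skip
[5] flags=1000 EQ?F → skip

EXEC = []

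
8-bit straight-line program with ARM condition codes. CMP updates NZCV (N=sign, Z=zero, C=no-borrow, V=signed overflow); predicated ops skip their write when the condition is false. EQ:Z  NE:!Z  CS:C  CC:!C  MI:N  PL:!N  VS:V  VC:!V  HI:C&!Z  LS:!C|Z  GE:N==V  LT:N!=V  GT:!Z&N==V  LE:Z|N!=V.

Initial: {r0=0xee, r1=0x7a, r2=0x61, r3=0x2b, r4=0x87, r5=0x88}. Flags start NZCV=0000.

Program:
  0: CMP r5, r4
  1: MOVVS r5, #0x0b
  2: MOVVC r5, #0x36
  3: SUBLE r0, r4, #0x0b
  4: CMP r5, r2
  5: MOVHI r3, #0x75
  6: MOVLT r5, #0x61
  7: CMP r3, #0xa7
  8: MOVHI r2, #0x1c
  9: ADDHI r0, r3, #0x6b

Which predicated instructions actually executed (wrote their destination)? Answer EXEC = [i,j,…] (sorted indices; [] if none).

[0] flags=0010 → (cmp)
[1] flags=0010 VS?F → skip
[2] flags=0010 VC?T → r5=0x36
[3] flags=0010 LE?F → skip
[4] flags=1000 → (cmp)
[5] flags=1000 HI?F → skip
[6] flags=1000 LT?T → r5=0x61
[7] flags=1001 → (cmp)
[8] flags=1001 HI?F → skip
[9] flags=1001 HI?F → skip

EXEC = [2,6]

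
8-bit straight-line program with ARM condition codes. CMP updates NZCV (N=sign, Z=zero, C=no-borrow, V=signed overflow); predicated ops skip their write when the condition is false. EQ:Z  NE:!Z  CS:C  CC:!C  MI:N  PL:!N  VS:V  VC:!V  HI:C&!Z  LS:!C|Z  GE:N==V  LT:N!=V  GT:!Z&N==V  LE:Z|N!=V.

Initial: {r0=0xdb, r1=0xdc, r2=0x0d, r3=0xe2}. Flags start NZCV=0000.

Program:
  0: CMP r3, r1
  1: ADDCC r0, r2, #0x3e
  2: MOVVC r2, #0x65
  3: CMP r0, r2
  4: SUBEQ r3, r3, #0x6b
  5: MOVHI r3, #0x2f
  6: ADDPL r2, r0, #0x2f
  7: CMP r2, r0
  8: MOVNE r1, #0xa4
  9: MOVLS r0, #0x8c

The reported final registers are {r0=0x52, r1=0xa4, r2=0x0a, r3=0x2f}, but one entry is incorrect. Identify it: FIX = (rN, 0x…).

[0] flags=0010 → (cmp)
[1] flags=0010 CC?F → skip
[2] flags=0010 VC?T → r2=0x65
[3] flags=0011 → (cmp)
[4] flags=0011 EQ?F → skip
[5] flags=0011 HI?T → r3=0x2f
[6] flags=0011 PL?T → r2=0x0a
[7] flags=0000 → (cmp)
[8] flags=0000 NE?T → r1=0xa4
[9] flags=0000 LS?T → r0=0x8c

FIX = (r0, 0x8c)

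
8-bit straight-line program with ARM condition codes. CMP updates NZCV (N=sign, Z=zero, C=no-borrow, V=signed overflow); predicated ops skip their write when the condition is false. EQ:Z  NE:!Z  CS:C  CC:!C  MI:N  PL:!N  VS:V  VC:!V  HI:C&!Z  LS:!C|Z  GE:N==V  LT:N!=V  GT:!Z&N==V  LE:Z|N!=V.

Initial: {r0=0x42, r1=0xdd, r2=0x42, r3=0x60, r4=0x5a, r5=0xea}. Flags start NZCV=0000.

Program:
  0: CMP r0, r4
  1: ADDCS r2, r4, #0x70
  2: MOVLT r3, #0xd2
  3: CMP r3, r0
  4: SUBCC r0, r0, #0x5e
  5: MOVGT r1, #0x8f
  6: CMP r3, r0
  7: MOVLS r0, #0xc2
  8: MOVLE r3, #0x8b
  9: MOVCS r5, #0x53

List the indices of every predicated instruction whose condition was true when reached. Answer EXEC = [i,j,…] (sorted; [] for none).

[0] flags=1000 → (cmp)
[1] flags=1000 CS?F → skip
[2] flags=1000 LT?T → r3=0xd2
[3] flags=1010 → (cmp)
[4] flags=1010 CC?F → skip
[5] flags=1010 GT?F → skip
[6] flags=1010 → (cmp)
[7] flags=1010 LS?F → skip
[8] flags=1010 LE?T → r3=0x8b
[9] flags=1010 CS?T → r5=0x53

EXEC = [2,8,9]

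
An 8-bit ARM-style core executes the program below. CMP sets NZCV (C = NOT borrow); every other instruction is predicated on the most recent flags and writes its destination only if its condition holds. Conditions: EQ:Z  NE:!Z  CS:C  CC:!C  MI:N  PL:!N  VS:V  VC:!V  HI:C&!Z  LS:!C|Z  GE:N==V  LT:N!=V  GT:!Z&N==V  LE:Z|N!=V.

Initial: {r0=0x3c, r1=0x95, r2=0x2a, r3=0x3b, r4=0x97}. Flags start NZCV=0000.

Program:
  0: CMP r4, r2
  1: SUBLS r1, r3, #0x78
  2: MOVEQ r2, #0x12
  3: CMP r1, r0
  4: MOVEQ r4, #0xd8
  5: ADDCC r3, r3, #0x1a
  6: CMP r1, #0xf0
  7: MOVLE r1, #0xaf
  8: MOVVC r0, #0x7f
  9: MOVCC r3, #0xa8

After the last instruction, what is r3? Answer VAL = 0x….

0: ✓ CMP  NZCV=0011
1: · SUBLS
2: · MOVEQ
3: ✓ CMP  NZCV=0011
4: · MOVEQ
5: · ADDCC
6: ✓ CMP  NZCV=1000
7: ✓ MOVLE  r1←0xaf
8: ✓ MOVVC  r0←0x7f
9: ✓ MOVCC  r3←0xa8

VAL = 0xa8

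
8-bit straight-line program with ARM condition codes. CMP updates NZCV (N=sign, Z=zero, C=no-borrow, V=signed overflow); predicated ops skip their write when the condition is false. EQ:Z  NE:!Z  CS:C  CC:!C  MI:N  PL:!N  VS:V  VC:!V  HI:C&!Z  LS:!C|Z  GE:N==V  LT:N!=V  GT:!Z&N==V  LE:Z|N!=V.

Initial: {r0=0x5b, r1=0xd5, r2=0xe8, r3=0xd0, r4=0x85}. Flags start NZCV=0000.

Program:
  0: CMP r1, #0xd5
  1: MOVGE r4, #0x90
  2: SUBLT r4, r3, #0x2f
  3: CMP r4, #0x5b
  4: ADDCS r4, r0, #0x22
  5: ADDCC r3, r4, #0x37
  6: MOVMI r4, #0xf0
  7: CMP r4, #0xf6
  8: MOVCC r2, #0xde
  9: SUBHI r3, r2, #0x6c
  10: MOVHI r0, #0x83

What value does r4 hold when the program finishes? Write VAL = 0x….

VAL = 0x7d

[0] flags=0110 → (cmp)
[1] flags=0110 GE?T → r4=0x90
[2] flags=0110 LT?F → skip
[3] flags=0011 → (cmp)
[4] flags=0011 CS?T → r4=0x7d
[5] flags=0011 CC?F → skip
[6] flags=0011 MI?F → skip
[7] flags=1001 → (cmp)
[8] flags=1001 CC?T → r2=0xde
[9] flags=1001 HI?F → skip
[10] flags=1001 HI?F → skip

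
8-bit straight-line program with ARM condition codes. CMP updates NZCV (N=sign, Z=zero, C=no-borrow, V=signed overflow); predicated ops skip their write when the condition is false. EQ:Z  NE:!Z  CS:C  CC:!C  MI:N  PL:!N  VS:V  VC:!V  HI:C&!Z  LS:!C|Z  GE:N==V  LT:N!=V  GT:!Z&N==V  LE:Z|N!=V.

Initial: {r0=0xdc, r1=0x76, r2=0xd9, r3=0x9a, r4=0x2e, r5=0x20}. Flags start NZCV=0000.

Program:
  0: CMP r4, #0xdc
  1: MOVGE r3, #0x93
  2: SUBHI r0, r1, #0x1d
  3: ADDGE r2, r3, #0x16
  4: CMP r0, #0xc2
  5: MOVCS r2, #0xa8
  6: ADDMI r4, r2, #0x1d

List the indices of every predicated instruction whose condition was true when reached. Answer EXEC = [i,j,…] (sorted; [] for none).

EXEC = [1,3,5]

0: ✓ CMP  NZCV=0000
1: ✓ MOVGE  r3←0x93
2: · SUBHI
3: ✓ ADDGE  r2←0xa9
4: ✓ CMP  NZCV=0010
5: ✓ MOVCS  r2←0xa8
6: · ADDMI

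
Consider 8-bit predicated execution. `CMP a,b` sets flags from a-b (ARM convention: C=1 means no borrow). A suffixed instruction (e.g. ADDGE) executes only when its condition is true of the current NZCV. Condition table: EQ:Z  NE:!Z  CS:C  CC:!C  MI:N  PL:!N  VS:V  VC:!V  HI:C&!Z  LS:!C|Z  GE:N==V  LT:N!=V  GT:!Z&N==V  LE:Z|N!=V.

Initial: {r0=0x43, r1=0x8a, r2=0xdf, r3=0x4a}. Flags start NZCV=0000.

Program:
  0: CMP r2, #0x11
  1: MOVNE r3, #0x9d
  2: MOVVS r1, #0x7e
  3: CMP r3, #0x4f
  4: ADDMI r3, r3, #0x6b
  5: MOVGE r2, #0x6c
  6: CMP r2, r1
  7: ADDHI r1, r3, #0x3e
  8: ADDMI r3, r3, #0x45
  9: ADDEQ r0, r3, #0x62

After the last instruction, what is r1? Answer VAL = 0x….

VAL = 0xdb

[0] flags=1010 → (cmp)
[1] flags=1010 NE?T → r3=0x9d
[2] flags=1010 VS?F → skip
[3] flags=0011 → (cmp)
[4] flags=0011 MI?F → skip
[5] flags=0011 GE?F → skip
[6] flags=0010 → (cmp)
[7] flags=0010 HI?T → r1=0xdb
[8] flags=0010 MI?F → skip
[9] flags=0010 EQ?F → skip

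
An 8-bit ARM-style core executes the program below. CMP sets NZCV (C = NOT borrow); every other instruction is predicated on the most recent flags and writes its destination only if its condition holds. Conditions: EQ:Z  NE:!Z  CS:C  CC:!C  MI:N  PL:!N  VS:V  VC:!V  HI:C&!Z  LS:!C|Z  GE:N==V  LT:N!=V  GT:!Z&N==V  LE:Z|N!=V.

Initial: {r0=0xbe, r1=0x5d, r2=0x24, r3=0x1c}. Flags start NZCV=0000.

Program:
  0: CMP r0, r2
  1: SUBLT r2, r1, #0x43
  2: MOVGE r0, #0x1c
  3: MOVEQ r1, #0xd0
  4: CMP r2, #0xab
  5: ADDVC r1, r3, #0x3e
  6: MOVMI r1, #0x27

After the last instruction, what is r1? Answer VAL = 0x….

VAL = 0x5a

[0] flags=1010 → (cmp)
[1] flags=1010 LT?T → r2=0x1a
[2] flags=1010 GE?F → skip
[3] flags=1010 EQ?F → skip
[4] flags=0000 → (cmp)
[5] flags=0000 VC?T → r1=0x5a
[6] flags=0000 MI?F → skip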